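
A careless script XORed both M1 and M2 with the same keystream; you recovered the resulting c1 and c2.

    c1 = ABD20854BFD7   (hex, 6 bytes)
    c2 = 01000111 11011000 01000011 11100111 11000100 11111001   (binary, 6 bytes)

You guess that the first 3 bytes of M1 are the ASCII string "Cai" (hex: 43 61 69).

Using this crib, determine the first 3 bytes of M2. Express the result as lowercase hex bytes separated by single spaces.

af 6b 22

First, c1 ⊕ c2 = (M1 ⊕ K) ⊕ (M2 ⊕ K) = M1 ⊕ M2, so the key drops out. Then M2 = (M1 ⊕ M2) ⊕ M1 over the first 3 bytes.
byte 0: (ab xor 47) xor 43 = ec xor 43 = af
byte 1: (d2 xor d8) xor 61 = 0a xor 61 = 6b
byte 2: (08 xor 43) xor 69 = 4b xor 69 = 22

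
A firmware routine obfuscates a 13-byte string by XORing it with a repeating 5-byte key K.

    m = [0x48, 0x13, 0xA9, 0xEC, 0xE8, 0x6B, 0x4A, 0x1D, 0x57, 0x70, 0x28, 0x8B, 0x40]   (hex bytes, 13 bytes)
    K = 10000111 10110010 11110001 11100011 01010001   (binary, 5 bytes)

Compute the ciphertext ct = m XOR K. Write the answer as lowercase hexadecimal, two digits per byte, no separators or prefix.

cfa1580fb9ecf8ecb421af39b1

The 5-byte key repeats, so the effective keystream is 87 b2 f1 e3 51 87 b2 f1 e3 51 87 b2 f1.
byte 0: 48 ⊕ 87 = cf
byte 1: 13 ⊕ b2 = a1
byte 2: a9 ⊕ f1 = 58
byte 3: ec ⊕ e3 = 0f
byte 4: e8 ⊕ 51 = b9
byte 5: 6b ⊕ 87 = ec
byte 6: 4a ⊕ b2 = f8
byte 7: 1d ⊕ f1 = ec
byte 8: 57 ⊕ e3 = b4
byte 9: 70 ⊕ 51 = 21
byte 10: 28 ⊕ 87 = af
byte 11: 8b ⊕ b2 = 39
byte 12: 40 ⊕ f1 = b1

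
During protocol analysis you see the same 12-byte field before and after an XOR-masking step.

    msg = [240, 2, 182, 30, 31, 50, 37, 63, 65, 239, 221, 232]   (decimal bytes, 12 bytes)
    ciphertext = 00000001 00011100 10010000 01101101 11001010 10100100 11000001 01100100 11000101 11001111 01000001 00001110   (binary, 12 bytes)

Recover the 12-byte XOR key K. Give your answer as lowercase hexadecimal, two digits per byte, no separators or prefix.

f11e2673d596e45b84209ce6

Since ciphertext = msg ⊕ K, XORing both sides with msg gives K = msg ⊕ ciphertext.
byte 0: 240 xor   1 = 241
byte 1:   2 xor  28 =  30
byte 2: 182 xor 144 =  38
byte 3:  30 xor 109 = 115
byte 4:  31 xor 202 = 213
byte 5:  50 xor 164 = 150
byte 6:  37 xor 193 = 228
byte 7:  63 xor 100 =  91
byte 8:  65 xor 197 = 132
byte 9: 239 xor 207 =  32
byte 10: 221 xor  65 = 156
byte 11: 232 xor  14 = 230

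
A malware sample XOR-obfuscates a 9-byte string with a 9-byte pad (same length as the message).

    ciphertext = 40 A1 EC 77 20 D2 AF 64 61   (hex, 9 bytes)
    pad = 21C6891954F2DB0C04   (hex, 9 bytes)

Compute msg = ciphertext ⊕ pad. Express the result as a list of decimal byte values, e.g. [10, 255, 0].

XOR is its own inverse, so applying the key byte-wise gives the result directly.
byte 0: 40 ^ 21 = 61
byte 1: a1 ^ c6 = 67
byte 2: ec ^ 89 = 65
byte 3: 77 ^ 19 = 6e
byte 4: 20 ^ 54 = 74
byte 5: d2 ^ f2 = 20
byte 6: af ^ db = 74
byte 7: 64 ^ 0c = 68
byte 8: 61 ^ 04 = 65

[97, 103, 101, 110, 116, 32, 116, 104, 101]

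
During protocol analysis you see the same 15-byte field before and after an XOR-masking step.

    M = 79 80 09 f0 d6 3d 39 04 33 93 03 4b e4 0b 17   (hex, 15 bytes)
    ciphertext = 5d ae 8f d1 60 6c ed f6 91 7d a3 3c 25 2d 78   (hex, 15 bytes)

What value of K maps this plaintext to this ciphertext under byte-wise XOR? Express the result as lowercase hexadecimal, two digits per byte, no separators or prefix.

242e8621b651d4f2a2eea077c1266f

Since ciphertext = M ⊕ K, XORing both sides with M gives K = M ⊕ ciphertext.
79 ⊕ 5d = 24
80 ⊕ ae = 2e
09 ⊕ 8f = 86
f0 ⊕ d1 = 21
d6 ⊕ 60 = b6
3d ⊕ 6c = 51
39 ⊕ ed = d4
04 ⊕ f6 = f2
33 ⊕ 91 = a2
93 ⊕ 7d = ee
03 ⊕ a3 = a0
4b ⊕ 3c = 77
e4 ⊕ 25 = c1
0b ⊕ 2d = 26
17 ⊕ 78 = 6f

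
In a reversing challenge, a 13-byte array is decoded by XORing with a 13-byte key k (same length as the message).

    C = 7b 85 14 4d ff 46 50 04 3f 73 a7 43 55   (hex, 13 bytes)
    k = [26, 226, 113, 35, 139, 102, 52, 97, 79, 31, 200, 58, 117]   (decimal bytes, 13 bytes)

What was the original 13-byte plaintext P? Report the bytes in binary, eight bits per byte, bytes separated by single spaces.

01100001 01100111 01100101 01101110 01110100 00100000 01100100 01100101 01110000 01101100 01101111 01111001 00100000

7b xor 1a = 61
85 xor e2 = 67
14 xor 71 = 65
4d xor 23 = 6e
ff xor 8b = 74
46 xor 66 = 20
50 xor 34 = 64
04 xor 61 = 65
3f xor 4f = 70
73 xor 1f = 6c
a7 xor c8 = 6f
43 xor 3a = 79
55 xor 75 = 20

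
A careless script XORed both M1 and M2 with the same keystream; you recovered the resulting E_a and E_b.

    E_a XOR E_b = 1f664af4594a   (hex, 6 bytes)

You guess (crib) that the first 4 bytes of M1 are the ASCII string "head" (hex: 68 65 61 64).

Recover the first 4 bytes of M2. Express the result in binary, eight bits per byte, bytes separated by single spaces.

01110111 00000011 00101011 10010000

Since E_a ⊕ E_b = M1 ⊕ M2, XORing with the guessed M1 bytes yields the corresponding M2 bytes: M2 = (E_a ⊕ E_b) ⊕ M1.
byte 0: 00011111 XOR 01101000 = 01110111
byte 1: 01100110 XOR 01100101 = 00000011
byte 2: 01001010 XOR 01100001 = 00101011
byte 3: 11110100 XOR 01100100 = 10010000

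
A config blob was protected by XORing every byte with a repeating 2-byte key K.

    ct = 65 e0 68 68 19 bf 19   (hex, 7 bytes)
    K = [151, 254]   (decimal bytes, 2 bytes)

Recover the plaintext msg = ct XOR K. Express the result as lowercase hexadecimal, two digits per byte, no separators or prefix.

f21eff968e418e

The 2-byte key repeats, so the effective keystream is 97 fe 97 fe 97 fe 97.
byte 0: 65 ⊕ 97 = f2
byte 1: e0 ⊕ fe = 1e
byte 2: 68 ⊕ 97 = ff
byte 3: 68 ⊕ fe = 96
byte 4: 19 ⊕ 97 = 8e
byte 5: bf ⊕ fe = 41
byte 6: 19 ⊕ 97 = 8e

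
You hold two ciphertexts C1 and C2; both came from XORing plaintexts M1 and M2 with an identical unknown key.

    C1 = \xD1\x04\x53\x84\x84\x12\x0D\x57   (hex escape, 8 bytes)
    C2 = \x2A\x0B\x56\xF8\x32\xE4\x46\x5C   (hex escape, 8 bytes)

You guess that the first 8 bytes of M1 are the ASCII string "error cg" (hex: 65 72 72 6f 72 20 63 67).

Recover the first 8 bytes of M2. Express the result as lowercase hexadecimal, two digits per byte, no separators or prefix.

9e7d7713c4d6286c

First, C1 ⊕ C2 = (M1 ⊕ K) ⊕ (M2 ⊕ K) = M1 ⊕ M2, so the key drops out. Then M2 = (M1 ⊕ M2) ⊕ M1 over the first 8 bytes.
byte 0: (d1 ^ 2a) ^ 65 = fb ^ 65 = 9e
byte 1: (04 ^ 0b) ^ 72 = 0f ^ 72 = 7d
byte 2: (53 ^ 56) ^ 72 = 05 ^ 72 = 77
byte 3: (84 ^ f8) ^ 6f = 7c ^ 6f = 13
byte 4: (84 ^ 32) ^ 72 = b6 ^ 72 = c4
byte 5: (12 ^ e4) ^ 20 = f6 ^ 20 = d6
byte 6: (0d ^ 46) ^ 63 = 4b ^ 63 = 28
byte 7: (57 ^ 5c) ^ 67 = 0b ^ 67 = 6c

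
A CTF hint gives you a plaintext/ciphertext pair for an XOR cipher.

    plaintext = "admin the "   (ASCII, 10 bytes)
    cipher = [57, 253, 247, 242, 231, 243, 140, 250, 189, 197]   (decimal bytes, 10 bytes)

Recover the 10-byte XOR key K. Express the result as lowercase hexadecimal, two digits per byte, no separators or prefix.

Since cipher = plaintext ⊕ K, XORing both sides with plaintext gives K = plaintext ⊕ cipher.
byte 0:  97 ⊕  57 =  88
byte 1: 100 ⊕ 253 = 153
byte 2: 109 ⊕ 247 = 154
byte 3: 105 ⊕ 242 = 155
byte 4: 110 ⊕ 231 = 137
byte 5:  32 ⊕ 243 = 211
byte 6: 116 ⊕ 140 = 248
byte 7: 104 ⊕ 250 = 146
byte 8: 101 ⊕ 189 = 216
byte 9:  32 ⊕ 197 = 229

58999a9b89d3f892d8e5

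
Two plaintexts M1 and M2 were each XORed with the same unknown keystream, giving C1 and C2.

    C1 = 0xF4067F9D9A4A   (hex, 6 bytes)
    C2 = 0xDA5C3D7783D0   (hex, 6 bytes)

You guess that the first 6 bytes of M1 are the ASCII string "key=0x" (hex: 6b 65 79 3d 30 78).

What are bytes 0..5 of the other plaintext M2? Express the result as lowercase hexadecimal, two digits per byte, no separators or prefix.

First, C1 ⊕ C2 = (M1 ⊕ K) ⊕ (M2 ⊕ K) = M1 ⊕ M2, so the key drops out. Then M2 = (M1 ⊕ M2) ⊕ M1 over the first 6 bytes.
byte 0: (f4 xor da) xor 6b = 2e xor 6b = 45
byte 1: (06 xor 5c) xor 65 = 5a xor 65 = 3f
byte 2: (7f xor 3d) xor 79 = 42 xor 79 = 3b
byte 3: (9d xor 77) xor 3d = ea xor 3d = d7
byte 4: (9a xor 83) xor 30 = 19 xor 30 = 29
byte 5: (4a xor d0) xor 78 = 9a xor 78 = e2

453f3bd729e2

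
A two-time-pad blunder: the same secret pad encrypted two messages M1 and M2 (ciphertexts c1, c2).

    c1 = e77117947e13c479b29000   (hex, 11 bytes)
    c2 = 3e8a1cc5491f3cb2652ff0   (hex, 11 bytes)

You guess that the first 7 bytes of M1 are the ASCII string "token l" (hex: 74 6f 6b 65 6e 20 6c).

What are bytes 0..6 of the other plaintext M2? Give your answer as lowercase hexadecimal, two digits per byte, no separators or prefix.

First, c1 ⊕ c2 = (M1 ⊕ K) ⊕ (M2 ⊕ K) = M1 ⊕ M2, so the key drops out. Then M2 = (M1 ⊕ M2) ⊕ M1 over the first 7 bytes.
byte 0: (e7 xor 3e) xor 74 = d9 xor 74 = ad
byte 1: (71 xor 8a) xor 6f = fb xor 6f = 94
byte 2: (17 xor 1c) xor 6b = 0b xor 6b = 60
byte 3: (94 xor c5) xor 65 = 51 xor 65 = 34
byte 4: (7e xor 49) xor 6e = 37 xor 6e = 59
byte 5: (13 xor 1f) xor 20 = 0c xor 20 = 2c
byte 6: (c4 xor 3c) xor 6c = f8 xor 6c = 94

ad946034592c94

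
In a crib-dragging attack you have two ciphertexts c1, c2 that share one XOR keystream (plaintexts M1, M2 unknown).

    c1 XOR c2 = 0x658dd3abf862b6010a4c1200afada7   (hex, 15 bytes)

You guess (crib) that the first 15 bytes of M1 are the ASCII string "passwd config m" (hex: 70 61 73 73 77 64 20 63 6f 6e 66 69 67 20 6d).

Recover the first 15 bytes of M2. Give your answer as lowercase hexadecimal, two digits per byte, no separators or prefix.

Since c1 ⊕ c2 = M1 ⊕ M2, XORing with the guessed M1 bytes yields the corresponding M2 bytes: M2 = (c1 ⊕ c2) ⊕ M1.
byte 0: 01100101 ^ 01110000 = 00010101
byte 1: 10001101 ^ 01100001 = 11101100
byte 2: 11010011 ^ 01110011 = 10100000
byte 3: 10101011 ^ 01110011 = 11011000
byte 4: 11111000 ^ 01110111 = 10001111
byte 5: 01100010 ^ 01100100 = 00000110
byte 6: 10110110 ^ 00100000 = 10010110
byte 7: 00000001 ^ 01100011 = 01100010
byte 8: 00001010 ^ 01101111 = 01100101
byte 9: 01001100 ^ 01101110 = 00100010
byte 10: 00010010 ^ 01100110 = 01110100
byte 11: 00000000 ^ 01101001 = 01101001
byte 12: 10101111 ^ 01100111 = 11001000
byte 13: 10101101 ^ 00100000 = 10001101
byte 14: 10100111 ^ 01101101 = 11001010

15eca0d88f06966265227469c88dca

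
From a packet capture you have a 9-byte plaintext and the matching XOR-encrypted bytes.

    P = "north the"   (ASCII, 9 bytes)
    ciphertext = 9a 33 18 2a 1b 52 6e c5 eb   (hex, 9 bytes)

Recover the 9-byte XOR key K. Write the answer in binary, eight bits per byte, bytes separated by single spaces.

11110100 01011100 01101010 01011110 01110011 01110010 00011010 10101101 10001110

Since ciphertext = P ⊕ K, XORing both sides with P gives K = P ⊕ ciphertext.
01101110 ⊕ 10011010 = 11110100
01101111 ⊕ 00110011 = 01011100
01110010 ⊕ 00011000 = 01101010
01110100 ⊕ 00101010 = 01011110
01101000 ⊕ 00011011 = 01110011
00100000 ⊕ 01010010 = 01110010
01110100 ⊕ 01101110 = 00011010
01101000 ⊕ 11000101 = 10101101
01100101 ⊕ 11101011 = 10001110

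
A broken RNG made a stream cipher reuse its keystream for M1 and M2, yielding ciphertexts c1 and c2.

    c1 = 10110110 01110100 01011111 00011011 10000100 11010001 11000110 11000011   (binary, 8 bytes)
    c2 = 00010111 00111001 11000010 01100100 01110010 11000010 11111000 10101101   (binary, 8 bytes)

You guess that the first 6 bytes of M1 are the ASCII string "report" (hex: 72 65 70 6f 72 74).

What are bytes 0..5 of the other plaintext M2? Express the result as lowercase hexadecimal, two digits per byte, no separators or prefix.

d328ed108467

First, c1 ⊕ c2 = (M1 ⊕ K) ⊕ (M2 ⊕ K) = M1 ⊕ M2, so the key drops out. Then M2 = (M1 ⊕ M2) ⊕ M1 over the first 6 bytes.
byte 0: (b6 ^ 17) ^ 72 = a1 ^ 72 = d3
byte 1: (74 ^ 39) ^ 65 = 4d ^ 65 = 28
byte 2: (5f ^ c2) ^ 70 = 9d ^ 70 = ed
byte 3: (1b ^ 64) ^ 6f = 7f ^ 6f = 10
byte 4: (84 ^ 72) ^ 72 = f6 ^ 72 = 84
byte 5: (d1 ^ c2) ^ 74 = 13 ^ 74 = 67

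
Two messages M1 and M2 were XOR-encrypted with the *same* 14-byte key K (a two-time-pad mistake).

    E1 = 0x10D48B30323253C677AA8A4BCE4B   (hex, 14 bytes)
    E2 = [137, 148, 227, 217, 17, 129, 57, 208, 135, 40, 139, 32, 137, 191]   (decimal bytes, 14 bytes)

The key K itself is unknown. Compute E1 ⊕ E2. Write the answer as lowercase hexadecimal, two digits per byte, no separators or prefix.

994068e923b36a16f082016b47f4

E1 ⊕ E2 = (M1 ⊕ K) ⊕ (M2 ⊕ K) = M1 ⊕ M2 — the shared key cancels under XOR.
byte 0: 10 ^ 89 = 99
byte 1: d4 ^ 94 = 40
byte 2: 8b ^ e3 = 68
byte 3: 30 ^ d9 = e9
byte 4: 32 ^ 11 = 23
byte 5: 32 ^ 81 = b3
byte 6: 53 ^ 39 = 6a
byte 7: c6 ^ d0 = 16
byte 8: 77 ^ 87 = f0
byte 9: aa ^ 28 = 82
byte 10: 8a ^ 8b = 01
byte 11: 4b ^ 20 = 6b
byte 12: ce ^ 89 = 47
byte 13: 4b ^ bf = f4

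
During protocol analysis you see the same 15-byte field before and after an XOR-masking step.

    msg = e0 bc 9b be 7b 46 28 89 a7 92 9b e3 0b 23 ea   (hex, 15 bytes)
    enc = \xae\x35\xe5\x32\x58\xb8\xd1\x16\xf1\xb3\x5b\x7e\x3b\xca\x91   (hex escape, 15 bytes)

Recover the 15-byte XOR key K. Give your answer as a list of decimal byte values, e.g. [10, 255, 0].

[78, 137, 126, 140, 35, 254, 249, 159, 86, 33, 192, 157, 48, 233, 123]

Since enc = msg ⊕ K, XORing both sides with msg gives K = msg ⊕ enc.
224 ⊕ 174 =  78
188 ⊕  53 = 137
155 ⊕ 229 = 126
190 ⊕  50 = 140
123 ⊕  88 =  35
 70 ⊕ 184 = 254
 40 ⊕ 209 = 249
137 ⊕  22 = 159
167 ⊕ 241 =  86
146 ⊕ 179 =  33
155 ⊕  91 = 192
227 ⊕ 126 = 157
 11 ⊕  59 =  48
 35 ⊕ 202 = 233
234 ⊕ 145 = 123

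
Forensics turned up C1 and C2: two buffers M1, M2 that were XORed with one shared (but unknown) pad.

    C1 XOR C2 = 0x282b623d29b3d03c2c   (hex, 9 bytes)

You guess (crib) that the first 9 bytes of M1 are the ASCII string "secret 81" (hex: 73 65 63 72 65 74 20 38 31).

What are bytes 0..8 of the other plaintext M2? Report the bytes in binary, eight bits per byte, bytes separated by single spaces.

Since C1 ⊕ C2 = M1 ⊕ M2, XORing with the guessed M1 bytes yields the corresponding M2 bytes: M2 = (C1 ⊕ C2) ⊕ M1.
byte 0: 28 xor 73 = 5b
byte 1: 2b xor 65 = 4e
byte 2: 62 xor 63 = 01
byte 3: 3d xor 72 = 4f
byte 4: 29 xor 65 = 4c
byte 5: b3 xor 74 = c7
byte 6: d0 xor 20 = f0
byte 7: 3c xor 38 = 04
byte 8: 2c xor 31 = 1d

01011011 01001110 00000001 01001111 01001100 11000111 11110000 00000100 00011101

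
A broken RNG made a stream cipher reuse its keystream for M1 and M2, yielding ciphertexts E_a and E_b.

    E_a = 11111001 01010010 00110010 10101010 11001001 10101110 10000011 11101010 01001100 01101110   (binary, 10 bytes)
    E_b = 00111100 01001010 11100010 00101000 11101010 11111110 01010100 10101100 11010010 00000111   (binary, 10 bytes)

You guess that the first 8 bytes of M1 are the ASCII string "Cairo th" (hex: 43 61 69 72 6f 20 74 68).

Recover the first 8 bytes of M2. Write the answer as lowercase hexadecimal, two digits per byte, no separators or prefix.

8679b9f04c70a32e

First, E_a ⊕ E_b = (M1 ⊕ K) ⊕ (M2 ⊕ K) = M1 ⊕ M2, so the key drops out. Then M2 = (M1 ⊕ M2) ⊕ M1 over the first 8 bytes.
byte 0: (f9 xor 3c) xor 43 = c5 xor 43 = 86
byte 1: (52 xor 4a) xor 61 = 18 xor 61 = 79
byte 2: (32 xor e2) xor 69 = d0 xor 69 = b9
byte 3: (aa xor 28) xor 72 = 82 xor 72 = f0
byte 4: (c9 xor ea) xor 6f = 23 xor 6f = 4c
byte 5: (ae xor fe) xor 20 = 50 xor 20 = 70
byte 6: (83 xor 54) xor 74 = d7 xor 74 = a3
byte 7: (ea xor ac) xor 68 = 46 xor 68 = 2e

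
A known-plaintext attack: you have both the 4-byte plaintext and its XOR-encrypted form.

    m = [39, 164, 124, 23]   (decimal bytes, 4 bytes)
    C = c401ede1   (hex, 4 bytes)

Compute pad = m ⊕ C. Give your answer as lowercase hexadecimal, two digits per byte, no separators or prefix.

Since C = m ⊕ pad, XORing both sides with m gives pad = m ⊕ C.
byte 0:  39 XOR 196 = 227
byte 1: 164 XOR   1 = 165
byte 2: 124 XOR 237 = 145
byte 3:  23 XOR 225 = 246

e3a591f6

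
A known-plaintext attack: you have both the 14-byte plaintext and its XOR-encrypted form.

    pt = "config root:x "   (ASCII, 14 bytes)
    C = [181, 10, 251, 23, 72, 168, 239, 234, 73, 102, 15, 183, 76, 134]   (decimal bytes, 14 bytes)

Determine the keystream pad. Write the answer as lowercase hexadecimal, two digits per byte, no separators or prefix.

d665957121cfcf9826097b8d34a6

Since C = pt ⊕ pad, XORing both sides with pt gives pad = pt ⊕ C.
byte 0: 63 XOR b5 = d6
byte 1: 6f XOR 0a = 65
byte 2: 6e XOR fb = 95
byte 3: 66 XOR 17 = 71
byte 4: 69 XOR 48 = 21
byte 5: 67 XOR a8 = cf
byte 6: 20 XOR ef = cf
byte 7: 72 XOR ea = 98
byte 8: 6f XOR 49 = 26
byte 9: 6f XOR 66 = 09
byte 10: 74 XOR 0f = 7b
byte 11: 3a XOR b7 = 8d
byte 12: 78 XOR 4c = 34
byte 13: 20 XOR 86 = a6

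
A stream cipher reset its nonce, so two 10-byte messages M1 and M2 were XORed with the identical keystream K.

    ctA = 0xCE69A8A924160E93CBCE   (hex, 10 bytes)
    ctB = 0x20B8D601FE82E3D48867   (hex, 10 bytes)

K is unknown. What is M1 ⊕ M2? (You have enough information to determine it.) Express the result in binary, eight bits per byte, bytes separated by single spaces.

11101110 11010001 01111110 10101000 11011010 10010100 11101101 01000111 01000011 10101001

ctA ⊕ ctB = (M1 ⊕ K) ⊕ (M2 ⊕ K) = M1 ⊕ M2 — the shared key cancels under XOR.
11001110 XOR 00100000 = 11101110
01101001 XOR 10111000 = 11010001
10101000 XOR 11010110 = 01111110
10101001 XOR 00000001 = 10101000
00100100 XOR 11111110 = 11011010
00010110 XOR 10000010 = 10010100
00001110 XOR 11100011 = 11101101
10010011 XOR 11010100 = 01000111
11001011 XOR 10001000 = 01000011
11001110 XOR 01100111 = 10101001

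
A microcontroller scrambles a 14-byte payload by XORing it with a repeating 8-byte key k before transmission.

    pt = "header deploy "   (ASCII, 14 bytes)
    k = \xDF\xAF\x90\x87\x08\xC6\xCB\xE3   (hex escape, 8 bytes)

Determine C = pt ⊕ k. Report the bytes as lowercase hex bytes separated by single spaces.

b7 ca f1 e3 6d b4 eb 87 ba df fc e8 71 e6

The 8-byte key repeats, so the effective keystream is df af 90 87 08 c6 cb e3 df af 90 87 08 c6.
byte 0: 104 ⊕ 223 = 183
byte 1: 101 ⊕ 175 = 202
byte 2:  97 ⊕ 144 = 241
byte 3: 100 ⊕ 135 = 227
byte 4: 101 ⊕   8 = 109
byte 5: 114 ⊕ 198 = 180
byte 6:  32 ⊕ 203 = 235
byte 7: 100 ⊕ 227 = 135
byte 8: 101 ⊕ 223 = 186
byte 9: 112 ⊕ 175 = 223
byte 10: 108 ⊕ 144 = 252
byte 11: 111 ⊕ 135 = 232
byte 12: 121 ⊕   8 = 113
byte 13:  32 ⊕ 198 = 230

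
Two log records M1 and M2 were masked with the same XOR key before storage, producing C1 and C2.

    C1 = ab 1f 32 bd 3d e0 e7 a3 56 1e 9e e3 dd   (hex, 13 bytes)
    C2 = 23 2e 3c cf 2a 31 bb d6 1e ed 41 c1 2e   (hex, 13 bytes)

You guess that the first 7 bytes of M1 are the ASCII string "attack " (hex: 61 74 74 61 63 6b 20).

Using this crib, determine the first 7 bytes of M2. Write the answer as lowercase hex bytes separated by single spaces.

First, C1 ⊕ C2 = (M1 ⊕ K) ⊕ (M2 ⊕ K) = M1 ⊕ M2, so the key drops out. Then M2 = (M1 ⊕ M2) ⊕ M1 over the first 7 bytes.
byte 0: (ab ^ 23) ^ 61 = 88 ^ 61 = e9
byte 1: (1f ^ 2e) ^ 74 = 31 ^ 74 = 45
byte 2: (32 ^ 3c) ^ 74 = 0e ^ 74 = 7a
byte 3: (bd ^ cf) ^ 61 = 72 ^ 61 = 13
byte 4: (3d ^ 2a) ^ 63 = 17 ^ 63 = 74
byte 5: (e0 ^ 31) ^ 6b = d1 ^ 6b = ba
byte 6: (e7 ^ bb) ^ 20 = 5c ^ 20 = 7c

e9 45 7a 13 74 ba 7c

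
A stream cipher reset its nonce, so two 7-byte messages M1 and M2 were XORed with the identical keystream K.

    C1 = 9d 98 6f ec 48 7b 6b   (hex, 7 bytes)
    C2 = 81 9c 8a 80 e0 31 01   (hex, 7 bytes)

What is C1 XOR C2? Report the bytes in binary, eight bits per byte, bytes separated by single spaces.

C1 ⊕ C2 = (M1 ⊕ K) ⊕ (M2 ⊕ K) = M1 ⊕ M2 — the shared key cancels under XOR.
byte 0: 9d ^ 81 = 1c
byte 1: 98 ^ 9c = 04
byte 2: 6f ^ 8a = e5
byte 3: ec ^ 80 = 6c
byte 4: 48 ^ e0 = a8
byte 5: 7b ^ 31 = 4a
byte 6: 6b ^ 01 = 6a

00011100 00000100 11100101 01101100 10101000 01001010 01101010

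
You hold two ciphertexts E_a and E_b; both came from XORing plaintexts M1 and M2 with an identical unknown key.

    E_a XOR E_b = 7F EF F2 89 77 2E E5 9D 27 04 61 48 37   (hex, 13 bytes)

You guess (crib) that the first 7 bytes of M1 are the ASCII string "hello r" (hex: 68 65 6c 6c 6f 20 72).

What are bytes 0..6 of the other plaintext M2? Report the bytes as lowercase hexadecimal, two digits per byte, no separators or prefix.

178a9ee5180e97

Since E_a ⊕ E_b = M1 ⊕ M2, XORing with the guessed M1 bytes yields the corresponding M2 bytes: M2 = (E_a ⊕ E_b) ⊕ M1.
7f ⊕ 68 = 17
ef ⊕ 65 = 8a
f2 ⊕ 6c = 9e
89 ⊕ 6c = e5
77 ⊕ 6f = 18
2e ⊕ 20 = 0e
e5 ⊕ 72 = 97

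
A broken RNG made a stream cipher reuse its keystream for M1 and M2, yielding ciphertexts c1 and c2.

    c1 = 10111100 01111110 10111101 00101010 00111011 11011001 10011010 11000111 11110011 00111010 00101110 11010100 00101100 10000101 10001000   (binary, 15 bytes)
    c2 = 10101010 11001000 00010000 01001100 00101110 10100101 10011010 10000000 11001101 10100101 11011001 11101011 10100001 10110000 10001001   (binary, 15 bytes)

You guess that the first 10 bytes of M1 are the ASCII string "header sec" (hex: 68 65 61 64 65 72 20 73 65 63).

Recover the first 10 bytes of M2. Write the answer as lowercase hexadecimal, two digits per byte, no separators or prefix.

7ed3cc02700e20345bfc

First, c1 ⊕ c2 = (M1 ⊕ K) ⊕ (M2 ⊕ K) = M1 ⊕ M2, so the key drops out. Then M2 = (M1 ⊕ M2) ⊕ M1 over the first 10 bytes.
byte 0: (bc ⊕ aa) ⊕ 68 = 16 ⊕ 68 = 7e
byte 1: (7e ⊕ c8) ⊕ 65 = b6 ⊕ 65 = d3
byte 2: (bd ⊕ 10) ⊕ 61 = ad ⊕ 61 = cc
byte 3: (2a ⊕ 4c) ⊕ 64 = 66 ⊕ 64 = 02
byte 4: (3b ⊕ 2e) ⊕ 65 = 15 ⊕ 65 = 70
byte 5: (d9 ⊕ a5) ⊕ 72 = 7c ⊕ 72 = 0e
byte 6: (9a ⊕ 9a) ⊕ 20 = 00 ⊕ 20 = 20
byte 7: (c7 ⊕ 80) ⊕ 73 = 47 ⊕ 73 = 34
byte 8: (f3 ⊕ cd) ⊕ 65 = 3e ⊕ 65 = 5b
byte 9: (3a ⊕ a5) ⊕ 63 = 9f ⊕ 63 = fc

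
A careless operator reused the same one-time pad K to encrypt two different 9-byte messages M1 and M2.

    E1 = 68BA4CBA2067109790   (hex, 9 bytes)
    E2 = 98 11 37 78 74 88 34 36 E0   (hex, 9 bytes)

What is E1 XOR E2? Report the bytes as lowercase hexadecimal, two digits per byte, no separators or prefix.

E1 ⊕ E2 = (M1 ⊕ K) ⊕ (M2 ⊕ K) = M1 ⊕ M2 — the shared key cancels under XOR.
byte 0: 104 XOR 152 = 240
byte 1: 186 XOR  17 = 171
byte 2:  76 XOR  55 = 123
byte 3: 186 XOR 120 = 194
byte 4:  32 XOR 116 =  84
byte 5: 103 XOR 136 = 239
byte 6:  16 XOR  52 =  36
byte 7: 151 XOR  54 = 161
byte 8: 144 XOR 224 = 112

f0ab7bc254ef24a170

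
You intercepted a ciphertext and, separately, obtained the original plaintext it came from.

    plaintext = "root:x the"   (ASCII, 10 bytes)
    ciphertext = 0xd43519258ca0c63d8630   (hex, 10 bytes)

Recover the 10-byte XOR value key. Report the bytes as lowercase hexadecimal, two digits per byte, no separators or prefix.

Since ciphertext = plaintext ⊕ key, XORing both sides with plaintext gives key = plaintext ⊕ ciphertext.
byte 0: 72 xor d4 = a6
byte 1: 6f xor 35 = 5a
byte 2: 6f xor 19 = 76
byte 3: 74 xor 25 = 51
byte 4: 3a xor 8c = b6
byte 5: 78 xor a0 = d8
byte 6: 20 xor c6 = e6
byte 7: 74 xor 3d = 49
byte 8: 68 xor 86 = ee
byte 9: 65 xor 30 = 55

a65a7651b6d8e649ee55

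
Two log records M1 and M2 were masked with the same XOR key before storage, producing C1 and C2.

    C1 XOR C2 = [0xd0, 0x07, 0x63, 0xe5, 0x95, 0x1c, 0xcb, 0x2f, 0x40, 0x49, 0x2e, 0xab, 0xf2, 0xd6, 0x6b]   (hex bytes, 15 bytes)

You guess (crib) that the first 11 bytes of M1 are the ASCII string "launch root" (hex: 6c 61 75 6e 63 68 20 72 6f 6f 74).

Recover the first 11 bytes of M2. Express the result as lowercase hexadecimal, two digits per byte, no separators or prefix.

bc66168bf674eb5d2f265a

Since C1 ⊕ C2 = M1 ⊕ M2, XORing with the guessed M1 bytes yields the corresponding M2 bytes: M2 = (C1 ⊕ C2) ⊕ M1.
208 XOR 108 = 188
  7 XOR  97 = 102
 99 XOR 117 =  22
229 XOR 110 = 139
149 XOR  99 = 246
 28 XOR 104 = 116
203 XOR  32 = 235
 47 XOR 114 =  93
 64 XOR 111 =  47
 73 XOR 111 =  38
 46 XOR 116 =  90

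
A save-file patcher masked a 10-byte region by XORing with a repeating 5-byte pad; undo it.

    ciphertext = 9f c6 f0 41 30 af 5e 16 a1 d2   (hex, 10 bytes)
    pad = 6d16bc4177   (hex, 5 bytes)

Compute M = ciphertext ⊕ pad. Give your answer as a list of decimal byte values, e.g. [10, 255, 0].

The 5-byte key repeats, so the effective keystream is 6d 16 bc 41 77 6d 16 bc 41 77.
byte 0: 9f ^ 6d = f2
byte 1: c6 ^ 16 = d0
byte 2: f0 ^ bc = 4c
byte 3: 41 ^ 41 = 00
byte 4: 30 ^ 77 = 47
byte 5: af ^ 6d = c2
byte 6: 5e ^ 16 = 48
byte 7: 16 ^ bc = aa
byte 8: a1 ^ 41 = e0
byte 9: d2 ^ 77 = a5

[242, 208, 76, 0, 71, 194, 72, 170, 224, 165]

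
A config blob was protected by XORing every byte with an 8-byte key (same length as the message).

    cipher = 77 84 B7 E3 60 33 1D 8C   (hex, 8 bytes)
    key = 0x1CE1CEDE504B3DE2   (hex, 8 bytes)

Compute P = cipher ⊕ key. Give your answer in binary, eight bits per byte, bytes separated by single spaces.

XOR is its own inverse, so applying the key byte-wise gives the result directly.
77 ^ 1c = 6b
84 ^ e1 = 65
b7 ^ ce = 79
e3 ^ de = 3d
60 ^ 50 = 30
33 ^ 4b = 78
1d ^ 3d = 20
8c ^ e2 = 6e

01101011 01100101 01111001 00111101 00110000 01111000 00100000 01101110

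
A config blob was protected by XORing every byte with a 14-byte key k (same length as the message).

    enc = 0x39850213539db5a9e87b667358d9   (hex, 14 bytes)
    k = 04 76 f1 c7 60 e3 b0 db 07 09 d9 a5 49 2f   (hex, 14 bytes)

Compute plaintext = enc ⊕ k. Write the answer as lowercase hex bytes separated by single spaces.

3d f3 f3 d4 33 7e 05 72 ef 72 bf d6 11 f6

XOR is its own inverse, so applying the key byte-wise gives the result directly.
byte 0: 39 XOR 04 = 3d
byte 1: 85 XOR 76 = f3
byte 2: 02 XOR f1 = f3
byte 3: 13 XOR c7 = d4
byte 4: 53 XOR 60 = 33
byte 5: 9d XOR e3 = 7e
byte 6: b5 XOR b0 = 05
byte 7: a9 XOR db = 72
byte 8: e8 XOR 07 = ef
byte 9: 7b XOR 09 = 72
byte 10: 66 XOR d9 = bf
byte 11: 73 XOR a5 = d6
byte 12: 58 XOR 49 = 11
byte 13: d9 XOR 2f = f6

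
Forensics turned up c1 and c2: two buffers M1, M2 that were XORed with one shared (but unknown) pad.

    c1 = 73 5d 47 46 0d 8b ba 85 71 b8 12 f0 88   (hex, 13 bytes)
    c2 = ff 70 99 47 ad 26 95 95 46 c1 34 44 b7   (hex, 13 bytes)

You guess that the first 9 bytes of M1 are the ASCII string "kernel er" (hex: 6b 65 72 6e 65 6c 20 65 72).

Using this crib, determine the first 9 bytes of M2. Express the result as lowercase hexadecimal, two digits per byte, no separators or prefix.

e748ac6fc5c10f7545

First, c1 ⊕ c2 = (M1 ⊕ K) ⊕ (M2 ⊕ K) = M1 ⊕ M2, so the key drops out. Then M2 = (M1 ⊕ M2) ⊕ M1 over the first 9 bytes.
byte 0: (73 ⊕ ff) ⊕ 6b = 8c ⊕ 6b = e7
byte 1: (5d ⊕ 70) ⊕ 65 = 2d ⊕ 65 = 48
byte 2: (47 ⊕ 99) ⊕ 72 = de ⊕ 72 = ac
byte 3: (46 ⊕ 47) ⊕ 6e = 01 ⊕ 6e = 6f
byte 4: (0d ⊕ ad) ⊕ 65 = a0 ⊕ 65 = c5
byte 5: (8b ⊕ 26) ⊕ 6c = ad ⊕ 6c = c1
byte 6: (ba ⊕ 95) ⊕ 20 = 2f ⊕ 20 = 0f
byte 7: (85 ⊕ 95) ⊕ 65 = 10 ⊕ 65 = 75
byte 8: (71 ⊕ 46) ⊕ 72 = 37 ⊕ 72 = 45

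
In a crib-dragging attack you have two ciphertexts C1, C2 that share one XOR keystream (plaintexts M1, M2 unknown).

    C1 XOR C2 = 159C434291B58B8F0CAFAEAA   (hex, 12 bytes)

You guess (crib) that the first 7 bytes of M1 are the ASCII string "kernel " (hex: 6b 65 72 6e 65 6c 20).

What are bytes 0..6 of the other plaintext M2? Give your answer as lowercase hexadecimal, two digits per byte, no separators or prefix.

7ef9312cf4d9ab

Since C1 ⊕ C2 = M1 ⊕ M2, XORing with the guessed M1 bytes yields the corresponding M2 bytes: M2 = (C1 ⊕ C2) ⊕ M1.
byte 0:  21 ⊕ 107 = 126
byte 1: 156 ⊕ 101 = 249
byte 2:  67 ⊕ 114 =  49
byte 3:  66 ⊕ 110 =  44
byte 4: 145 ⊕ 101 = 244
byte 5: 181 ⊕ 108 = 217
byte 6: 139 ⊕  32 = 171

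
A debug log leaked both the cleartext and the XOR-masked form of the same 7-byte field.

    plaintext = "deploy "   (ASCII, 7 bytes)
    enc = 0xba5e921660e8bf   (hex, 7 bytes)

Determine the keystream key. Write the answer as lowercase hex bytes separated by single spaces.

de 3b e2 7a 0f 91 9f

Since enc = plaintext ⊕ key, XORing both sides with plaintext gives key = plaintext ⊕ enc.
01100100 XOR 10111010 = 11011110
01100101 XOR 01011110 = 00111011
01110000 XOR 10010010 = 11100010
01101100 XOR 00010110 = 01111010
01101111 XOR 01100000 = 00001111
01111001 XOR 11101000 = 10010001
00100000 XOR 10111111 = 10011111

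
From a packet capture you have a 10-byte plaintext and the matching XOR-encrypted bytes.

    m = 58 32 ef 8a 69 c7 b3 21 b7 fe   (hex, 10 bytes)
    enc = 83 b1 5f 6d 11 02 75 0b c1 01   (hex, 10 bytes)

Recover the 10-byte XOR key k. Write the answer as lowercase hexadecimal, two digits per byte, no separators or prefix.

db83b0e778c5c62a76ff

Since enc = m ⊕ k, XORing both sides with m gives k = m ⊕ enc.
01011000 XOR 10000011 = 11011011
00110010 XOR 10110001 = 10000011
11101111 XOR 01011111 = 10110000
10001010 XOR 01101101 = 11100111
01101001 XOR 00010001 = 01111000
11000111 XOR 00000010 = 11000101
10110011 XOR 01110101 = 11000110
00100001 XOR 00001011 = 00101010
10110111 XOR 11000001 = 01110110
11111110 XOR 00000001 = 11111111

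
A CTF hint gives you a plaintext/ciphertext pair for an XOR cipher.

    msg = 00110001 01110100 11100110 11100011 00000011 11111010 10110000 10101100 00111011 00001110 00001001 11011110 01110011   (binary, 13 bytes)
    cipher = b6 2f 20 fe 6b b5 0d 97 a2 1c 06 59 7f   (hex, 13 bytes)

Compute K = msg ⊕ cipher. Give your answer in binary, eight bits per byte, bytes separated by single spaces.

10000111 01011011 11000110 00011101 01101000 01001111 10111101 00111011 10011001 00010010 00001111 10000111 00001100

Since cipher = msg ⊕ K, XORing both sides with msg gives K = msg ⊕ cipher.
31 ^ b6 = 87
74 ^ 2f = 5b
e6 ^ 20 = c6
e3 ^ fe = 1d
03 ^ 6b = 68
fa ^ b5 = 4f
b0 ^ 0d = bd
ac ^ 97 = 3b
3b ^ a2 = 99
0e ^ 1c = 12
09 ^ 06 = 0f
de ^ 59 = 87
73 ^ 7f = 0c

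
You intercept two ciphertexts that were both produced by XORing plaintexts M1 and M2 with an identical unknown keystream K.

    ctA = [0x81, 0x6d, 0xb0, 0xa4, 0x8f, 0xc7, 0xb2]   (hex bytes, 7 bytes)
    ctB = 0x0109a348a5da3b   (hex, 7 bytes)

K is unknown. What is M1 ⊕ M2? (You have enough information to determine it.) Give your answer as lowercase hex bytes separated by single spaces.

ctA ⊕ ctB = (M1 ⊕ K) ⊕ (M2 ⊕ K) = M1 ⊕ M2 — the shared key cancels under XOR.
129 ^   1 = 128
109 ^   9 = 100
176 ^ 163 =  19
164 ^  72 = 236
143 ^ 165 =  42
199 ^ 218 =  29
178 ^  59 = 137

80 64 13 ec 2a 1d 89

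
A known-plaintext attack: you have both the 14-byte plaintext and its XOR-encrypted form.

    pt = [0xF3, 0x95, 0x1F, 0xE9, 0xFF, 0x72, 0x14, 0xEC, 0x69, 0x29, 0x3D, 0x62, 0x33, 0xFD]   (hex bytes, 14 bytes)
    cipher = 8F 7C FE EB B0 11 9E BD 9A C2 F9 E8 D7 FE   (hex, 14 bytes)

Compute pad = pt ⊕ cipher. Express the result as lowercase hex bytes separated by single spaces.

Since cipher = pt ⊕ pad, XORing both sides with pt gives pad = pt ⊕ cipher.
f3 xor 8f = 7c
95 xor 7c = e9
1f xor fe = e1
e9 xor eb = 02
ff xor b0 = 4f
72 xor 11 = 63
14 xor 9e = 8a
ec xor bd = 51
69 xor 9a = f3
29 xor c2 = eb
3d xor f9 = c4
62 xor e8 = 8a
33 xor d7 = e4
fd xor fe = 03

7c e9 e1 02 4f 63 8a 51 f3 eb c4 8a e4 03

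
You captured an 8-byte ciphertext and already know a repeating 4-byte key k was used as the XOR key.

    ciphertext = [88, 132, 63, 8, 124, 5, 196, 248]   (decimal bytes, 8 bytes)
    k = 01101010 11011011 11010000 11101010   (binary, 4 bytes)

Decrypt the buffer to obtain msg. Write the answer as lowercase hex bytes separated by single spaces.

The 4-byte key repeats, so the effective keystream is 6a db d0 ea 6a db d0 ea.
byte 0: 58 ⊕ 6a = 32
byte 1: 84 ⊕ db = 5f
byte 2: 3f ⊕ d0 = ef
byte 3: 08 ⊕ ea = e2
byte 4: 7c ⊕ 6a = 16
byte 5: 05 ⊕ db = de
byte 6: c4 ⊕ d0 = 14
byte 7: f8 ⊕ ea = 12

32 5f ef e2 16 de 14 12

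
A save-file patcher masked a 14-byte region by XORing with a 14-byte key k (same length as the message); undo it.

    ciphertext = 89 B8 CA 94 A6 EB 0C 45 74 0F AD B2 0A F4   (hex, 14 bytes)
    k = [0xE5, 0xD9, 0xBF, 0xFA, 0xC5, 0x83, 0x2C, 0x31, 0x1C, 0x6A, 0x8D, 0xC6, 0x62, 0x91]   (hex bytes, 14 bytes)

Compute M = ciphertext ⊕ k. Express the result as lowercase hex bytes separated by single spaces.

6c 61 75 6e 63 68 20 74 68 65 20 74 68 65

89 ^ e5 = 6c
b8 ^ d9 = 61
ca ^ bf = 75
94 ^ fa = 6e
a6 ^ c5 = 63
eb ^ 83 = 68
0c ^ 2c = 20
45 ^ 31 = 74
74 ^ 1c = 68
0f ^ 6a = 65
ad ^ 8d = 20
b2 ^ c6 = 74
0a ^ 62 = 68
f4 ^ 91 = 65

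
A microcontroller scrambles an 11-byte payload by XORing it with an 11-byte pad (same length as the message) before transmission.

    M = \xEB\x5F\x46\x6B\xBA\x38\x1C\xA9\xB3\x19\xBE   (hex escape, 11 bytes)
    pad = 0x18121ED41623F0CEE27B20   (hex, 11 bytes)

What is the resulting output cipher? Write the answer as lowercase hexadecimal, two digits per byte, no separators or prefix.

f34d58bfac1bec6751629e

XOR is its own inverse, so applying the key byte-wise gives the result directly.
eb ⊕ 18 = f3
5f ⊕ 12 = 4d
46 ⊕ 1e = 58
6b ⊕ d4 = bf
ba ⊕ 16 = ac
38 ⊕ 23 = 1b
1c ⊕ f0 = ec
a9 ⊕ ce = 67
b3 ⊕ e2 = 51
19 ⊕ 7b = 62
be ⊕ 20 = 9e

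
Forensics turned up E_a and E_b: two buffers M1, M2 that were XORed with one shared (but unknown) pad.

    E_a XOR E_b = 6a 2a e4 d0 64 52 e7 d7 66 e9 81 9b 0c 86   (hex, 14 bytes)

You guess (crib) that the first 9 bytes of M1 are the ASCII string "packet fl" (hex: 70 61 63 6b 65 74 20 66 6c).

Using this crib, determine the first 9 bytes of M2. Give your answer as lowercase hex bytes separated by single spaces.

Since E_a ⊕ E_b = M1 ⊕ M2, XORing with the guessed M1 bytes yields the corresponding M2 bytes: M2 = (E_a ⊕ E_b) ⊕ M1.
6a ^ 70 = 1a
2a ^ 61 = 4b
e4 ^ 63 = 87
d0 ^ 6b = bb
64 ^ 65 = 01
52 ^ 74 = 26
e7 ^ 20 = c7
d7 ^ 66 = b1
66 ^ 6c = 0a

1a 4b 87 bb 01 26 c7 b1 0a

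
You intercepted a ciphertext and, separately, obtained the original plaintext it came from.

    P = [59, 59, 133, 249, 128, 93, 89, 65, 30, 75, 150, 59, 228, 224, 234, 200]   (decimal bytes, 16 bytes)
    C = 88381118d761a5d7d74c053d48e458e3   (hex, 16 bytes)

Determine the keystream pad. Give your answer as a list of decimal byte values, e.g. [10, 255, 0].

[179, 3, 148, 225, 87, 60, 252, 150, 201, 7, 147, 6, 172, 4, 178, 43]

Since C = P ⊕ pad, XORing both sides with P gives pad = P ⊕ C.
byte 0:  59 ⊕ 136 = 179
byte 1:  59 ⊕  56 =   3
byte 2: 133 ⊕  17 = 148
byte 3: 249 ⊕  24 = 225
byte 4: 128 ⊕ 215 =  87
byte 5:  93 ⊕  97 =  60
byte 6:  89 ⊕ 165 = 252
byte 7:  65 ⊕ 215 = 150
byte 8:  30 ⊕ 215 = 201
byte 9:  75 ⊕  76 =   7
byte 10: 150 ⊕   5 = 147
byte 11:  59 ⊕  61 =   6
byte 12: 228 ⊕  72 = 172
byte 13: 224 ⊕ 228 =   4
byte 14: 234 ⊕  88 = 178
byte 15: 200 ⊕ 227 =  43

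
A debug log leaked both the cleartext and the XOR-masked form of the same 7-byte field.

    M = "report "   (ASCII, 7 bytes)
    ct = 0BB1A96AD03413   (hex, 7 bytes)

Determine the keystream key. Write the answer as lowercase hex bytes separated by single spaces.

Since ct = M ⊕ key, XORing both sides with M gives key = M ⊕ ct.
72 xor 0b = 79
65 xor b1 = d4
70 xor a9 = d9
6f xor 6a = 05
72 xor d0 = a2
74 xor 34 = 40
20 xor 13 = 33

79 d4 d9 05 a2 40 33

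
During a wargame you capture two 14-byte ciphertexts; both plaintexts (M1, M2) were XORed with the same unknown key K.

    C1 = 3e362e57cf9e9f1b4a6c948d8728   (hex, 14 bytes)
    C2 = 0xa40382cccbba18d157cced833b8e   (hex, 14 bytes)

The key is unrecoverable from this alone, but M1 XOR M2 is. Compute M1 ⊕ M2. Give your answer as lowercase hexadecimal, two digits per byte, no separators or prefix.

9a35ac9b042487ca1da0790ebca6

C1 ⊕ C2 = (M1 ⊕ K) ⊕ (M2 ⊕ K) = M1 ⊕ M2 — the shared key cancels under XOR.
3e XOR a4 = 9a
36 XOR 03 = 35
2e XOR 82 = ac
57 XOR cc = 9b
cf XOR cb = 04
9e XOR ba = 24
9f XOR 18 = 87
1b XOR d1 = ca
4a XOR 57 = 1d
6c XOR cc = a0
94 XOR ed = 79
8d XOR 83 = 0e
87 XOR 3b = bc
28 XOR 8e = a6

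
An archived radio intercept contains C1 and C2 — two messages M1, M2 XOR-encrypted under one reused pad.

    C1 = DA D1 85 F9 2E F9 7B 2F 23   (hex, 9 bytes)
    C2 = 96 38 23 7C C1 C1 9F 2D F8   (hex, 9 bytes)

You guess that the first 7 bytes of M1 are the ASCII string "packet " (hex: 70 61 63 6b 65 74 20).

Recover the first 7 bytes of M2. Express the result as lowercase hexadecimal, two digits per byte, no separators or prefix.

3c88c5ee8a4cc4

First, C1 ⊕ C2 = (M1 ⊕ K) ⊕ (M2 ⊕ K) = M1 ⊕ M2, so the key drops out. Then M2 = (M1 ⊕ M2) ⊕ M1 over the first 7 bytes.
byte 0: (da xor 96) xor 70 = 4c xor 70 = 3c
byte 1: (d1 xor 38) xor 61 = e9 xor 61 = 88
byte 2: (85 xor 23) xor 63 = a6 xor 63 = c5
byte 3: (f9 xor 7c) xor 6b = 85 xor 6b = ee
byte 4: (2e xor c1) xor 65 = ef xor 65 = 8a
byte 5: (f9 xor c1) xor 74 = 38 xor 74 = 4c
byte 6: (7b xor 9f) xor 20 = e4 xor 20 = c4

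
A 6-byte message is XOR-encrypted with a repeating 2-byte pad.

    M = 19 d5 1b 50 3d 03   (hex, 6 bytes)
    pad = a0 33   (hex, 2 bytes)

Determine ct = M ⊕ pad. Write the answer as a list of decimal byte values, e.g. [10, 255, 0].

[185, 230, 187, 99, 157, 48]

The 2-byte key repeats, so the effective keystream is a0 33 a0 33 a0 33.
byte 0:  25 ⊕ 160 = 185
byte 1: 213 ⊕  51 = 230
byte 2:  27 ⊕ 160 = 187
byte 3:  80 ⊕  51 =  99
byte 4:  61 ⊕ 160 = 157
byte 5:   3 ⊕  51 =  48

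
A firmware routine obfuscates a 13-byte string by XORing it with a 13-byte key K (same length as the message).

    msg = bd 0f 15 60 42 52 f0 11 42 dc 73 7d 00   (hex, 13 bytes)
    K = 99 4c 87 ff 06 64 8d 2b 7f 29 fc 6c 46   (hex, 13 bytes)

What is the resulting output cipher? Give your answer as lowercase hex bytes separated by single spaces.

XOR is its own inverse, so applying the key byte-wise gives the result directly.
10111101 ⊕ 10011001 = 00100100
00001111 ⊕ 01001100 = 01000011
00010101 ⊕ 10000111 = 10010010
01100000 ⊕ 11111111 = 10011111
01000010 ⊕ 00000110 = 01000100
01010010 ⊕ 01100100 = 00110110
11110000 ⊕ 10001101 = 01111101
00010001 ⊕ 00101011 = 00111010
01000010 ⊕ 01111111 = 00111101
11011100 ⊕ 00101001 = 11110101
01110011 ⊕ 11111100 = 10001111
01111101 ⊕ 01101100 = 00010001
00000000 ⊕ 01000110 = 01000110

24 43 92 9f 44 36 7d 3a 3d f5 8f 11 46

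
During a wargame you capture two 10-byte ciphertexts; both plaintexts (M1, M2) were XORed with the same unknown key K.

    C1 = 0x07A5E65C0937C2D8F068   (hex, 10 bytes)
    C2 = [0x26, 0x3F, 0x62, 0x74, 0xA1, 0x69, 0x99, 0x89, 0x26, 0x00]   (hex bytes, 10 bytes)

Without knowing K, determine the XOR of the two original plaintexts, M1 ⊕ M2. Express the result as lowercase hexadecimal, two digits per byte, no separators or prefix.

C1 ⊕ C2 = (M1 ⊕ K) ⊕ (M2 ⊕ K) = M1 ⊕ M2 — the shared key cancels under XOR.
00000111 xor 00100110 = 00100001
10100101 xor 00111111 = 10011010
11100110 xor 01100010 = 10000100
01011100 xor 01110100 = 00101000
00001001 xor 10100001 = 10101000
00110111 xor 01101001 = 01011110
11000010 xor 10011001 = 01011011
11011000 xor 10001001 = 01010001
11110000 xor 00100110 = 11010110
01101000 xor 00000000 = 01101000

219a8428a85e5b51d668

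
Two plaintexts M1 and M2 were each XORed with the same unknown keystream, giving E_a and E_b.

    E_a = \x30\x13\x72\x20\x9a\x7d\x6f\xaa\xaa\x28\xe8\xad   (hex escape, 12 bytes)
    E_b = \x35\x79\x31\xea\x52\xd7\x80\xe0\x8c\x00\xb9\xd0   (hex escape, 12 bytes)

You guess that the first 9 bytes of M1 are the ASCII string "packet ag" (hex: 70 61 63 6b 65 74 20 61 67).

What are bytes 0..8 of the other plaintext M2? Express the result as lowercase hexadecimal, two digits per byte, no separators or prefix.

750b20a1addecf2b41

First, E_a ⊕ E_b = (M1 ⊕ K) ⊕ (M2 ⊕ K) = M1 ⊕ M2, so the key drops out. Then M2 = (M1 ⊕ M2) ⊕ M1 over the first 9 bytes.
byte 0: (30 ^ 35) ^ 70 = 05 ^ 70 = 75
byte 1: (13 ^ 79) ^ 61 = 6a ^ 61 = 0b
byte 2: (72 ^ 31) ^ 63 = 43 ^ 63 = 20
byte 3: (20 ^ ea) ^ 6b = ca ^ 6b = a1
byte 4: (9a ^ 52) ^ 65 = c8 ^ 65 = ad
byte 5: (7d ^ d7) ^ 74 = aa ^ 74 = de
byte 6: (6f ^ 80) ^ 20 = ef ^ 20 = cf
byte 7: (aa ^ e0) ^ 61 = 4a ^ 61 = 2b
byte 8: (aa ^ 8c) ^ 67 = 26 ^ 67 = 41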